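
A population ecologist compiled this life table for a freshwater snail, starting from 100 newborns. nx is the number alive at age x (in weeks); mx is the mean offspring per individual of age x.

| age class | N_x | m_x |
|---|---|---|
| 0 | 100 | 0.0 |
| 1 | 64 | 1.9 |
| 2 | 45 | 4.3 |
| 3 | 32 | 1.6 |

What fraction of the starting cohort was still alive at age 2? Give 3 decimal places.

0.450

l_2 = n_2/n_0 = 45/100 = 0.45 → 0.450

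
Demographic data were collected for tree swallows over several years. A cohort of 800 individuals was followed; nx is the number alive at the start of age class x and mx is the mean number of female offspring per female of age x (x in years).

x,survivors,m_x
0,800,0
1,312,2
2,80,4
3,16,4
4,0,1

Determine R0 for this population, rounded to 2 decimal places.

1.26

lx = nx/n0 = nx/800: 1, 0.39, 0.1, 0.02, 0
lx·mx by age: 0, 0.78, 0.4, 0.08, 0
R0 = Σ lx·mx = 1.26 → 1.26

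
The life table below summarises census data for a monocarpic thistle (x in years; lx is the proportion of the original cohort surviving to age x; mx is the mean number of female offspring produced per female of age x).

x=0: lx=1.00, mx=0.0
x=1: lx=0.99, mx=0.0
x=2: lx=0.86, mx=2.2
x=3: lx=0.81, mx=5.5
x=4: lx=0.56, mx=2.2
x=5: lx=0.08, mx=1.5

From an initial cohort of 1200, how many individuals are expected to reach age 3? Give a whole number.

972

Expected survivors = N0 · l_3 = 1200 × 0.81 = 972 → 972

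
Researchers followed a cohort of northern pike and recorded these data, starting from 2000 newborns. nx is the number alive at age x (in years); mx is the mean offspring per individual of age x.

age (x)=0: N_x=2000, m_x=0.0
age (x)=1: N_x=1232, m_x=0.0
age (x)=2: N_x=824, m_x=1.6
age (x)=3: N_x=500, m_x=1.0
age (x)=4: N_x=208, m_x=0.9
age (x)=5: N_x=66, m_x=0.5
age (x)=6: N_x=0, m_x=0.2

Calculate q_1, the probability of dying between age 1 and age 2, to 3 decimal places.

0.331

lx = nx/n0 = nx/2000: 1, 0.616, 0.412, 0.25, 0.104, 0.033, 0
q_1 = (l_1 − l_2) / l_1 = (0.616 − 0.412) / 0.616
     = 0.204 / 0.616 = 0.331169… → 0.331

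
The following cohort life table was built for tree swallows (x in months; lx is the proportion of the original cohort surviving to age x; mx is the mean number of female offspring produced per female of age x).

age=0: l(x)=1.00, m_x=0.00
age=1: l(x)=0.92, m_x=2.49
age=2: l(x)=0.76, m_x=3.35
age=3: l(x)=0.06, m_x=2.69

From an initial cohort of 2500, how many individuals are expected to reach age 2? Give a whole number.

1900

Expected survivors = N0 · l_2 = 2500 × 0.76 = 1900 → 1900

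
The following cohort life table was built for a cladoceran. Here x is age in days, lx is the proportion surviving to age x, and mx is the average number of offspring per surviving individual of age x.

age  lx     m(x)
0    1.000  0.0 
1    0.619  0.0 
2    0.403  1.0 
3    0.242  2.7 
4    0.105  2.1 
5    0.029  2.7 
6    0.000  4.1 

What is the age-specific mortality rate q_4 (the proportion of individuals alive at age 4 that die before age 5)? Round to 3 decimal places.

0.724

q_4 = (l_4 − l_5) / l_4 = (0.105 − 0.029) / 0.105
     = 0.076 / 0.105 = 0.72381… → 0.724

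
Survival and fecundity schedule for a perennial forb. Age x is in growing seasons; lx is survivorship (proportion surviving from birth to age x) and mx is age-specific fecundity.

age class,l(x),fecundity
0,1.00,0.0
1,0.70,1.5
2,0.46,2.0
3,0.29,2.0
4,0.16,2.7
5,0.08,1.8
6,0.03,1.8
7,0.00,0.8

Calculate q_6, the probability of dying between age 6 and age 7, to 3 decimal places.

1.000

q_6 = (l_6 − l_7) / l_6 = (0.03 − 0) / 0.03
     = 0.03 / 0.03 = 1 → 1.000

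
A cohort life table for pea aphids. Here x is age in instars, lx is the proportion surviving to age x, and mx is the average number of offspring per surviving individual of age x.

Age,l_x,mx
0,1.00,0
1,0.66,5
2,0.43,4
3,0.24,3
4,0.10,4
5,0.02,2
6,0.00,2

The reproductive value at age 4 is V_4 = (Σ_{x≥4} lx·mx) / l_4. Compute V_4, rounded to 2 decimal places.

4.40

lx·mx for x ≥ 4: 0.4, 0.04, 0 → sum = 0.44
V_4 = 0.44 / l_4 = 0.44 / 0.1 = 4.4 → 4.40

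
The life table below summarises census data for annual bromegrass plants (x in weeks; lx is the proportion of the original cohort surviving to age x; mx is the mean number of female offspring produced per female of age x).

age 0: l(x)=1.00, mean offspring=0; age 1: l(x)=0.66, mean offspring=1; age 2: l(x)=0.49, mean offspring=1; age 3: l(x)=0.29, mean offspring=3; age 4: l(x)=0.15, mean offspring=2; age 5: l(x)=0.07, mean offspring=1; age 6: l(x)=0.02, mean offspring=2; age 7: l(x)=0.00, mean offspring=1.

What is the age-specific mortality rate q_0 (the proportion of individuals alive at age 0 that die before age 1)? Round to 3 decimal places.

q_0 = (l_0 − l_1) / l_0 = (1 − 0.66) / 1
     = 0.34 / 1 = 0.34 → 0.340

0.340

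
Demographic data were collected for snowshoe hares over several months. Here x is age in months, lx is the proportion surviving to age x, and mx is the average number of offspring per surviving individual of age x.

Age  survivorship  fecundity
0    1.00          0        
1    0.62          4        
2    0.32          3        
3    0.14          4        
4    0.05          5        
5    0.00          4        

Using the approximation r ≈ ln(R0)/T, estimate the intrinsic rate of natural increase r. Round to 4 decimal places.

0.8686

R0 = Σ lx·mx = 0 + 2.48 + 0.96 + 0.56 + 0.25 + 0 = 4.25
Σ x·lx·mx = 7.08; T = 7.08/4.25 = 1.66588…
r ≈ ln(R0)/T = ln(4.25)/1.66588… = 0.86856… → 0.8686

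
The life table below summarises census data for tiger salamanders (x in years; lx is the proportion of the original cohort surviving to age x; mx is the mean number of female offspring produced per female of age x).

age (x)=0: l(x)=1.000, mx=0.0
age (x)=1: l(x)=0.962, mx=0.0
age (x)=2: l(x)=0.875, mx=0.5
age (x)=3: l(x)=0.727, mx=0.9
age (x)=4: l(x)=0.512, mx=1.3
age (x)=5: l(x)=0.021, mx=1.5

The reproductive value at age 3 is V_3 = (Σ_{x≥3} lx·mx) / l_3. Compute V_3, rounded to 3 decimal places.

1.859

lx·mx for x ≥ 3: 0.6543, 0.6656, 0.0315 → sum = 1.3514
V_3 = 1.3514 / l_3 = 1.3514 / 0.727 = 1.858872… → 1.859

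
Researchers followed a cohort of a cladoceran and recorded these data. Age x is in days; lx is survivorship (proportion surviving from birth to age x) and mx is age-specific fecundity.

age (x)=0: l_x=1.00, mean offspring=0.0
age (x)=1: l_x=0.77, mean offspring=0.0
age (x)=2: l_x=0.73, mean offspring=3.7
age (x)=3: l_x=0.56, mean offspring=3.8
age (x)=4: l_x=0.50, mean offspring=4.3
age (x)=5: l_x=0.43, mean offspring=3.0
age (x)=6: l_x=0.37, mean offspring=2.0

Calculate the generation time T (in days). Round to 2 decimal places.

lx·mx: 0, 0, 2.701, 2.128, 2.15, 1.29, 0.74 → R0 = 9.009
x·lx·mx: 0, 0, 5.402, 6.384, 8.6, 6.45, 4.44 → Σ = 31.276
T = 31.276 / 9.009 = 3.471639… → 3.47

3.47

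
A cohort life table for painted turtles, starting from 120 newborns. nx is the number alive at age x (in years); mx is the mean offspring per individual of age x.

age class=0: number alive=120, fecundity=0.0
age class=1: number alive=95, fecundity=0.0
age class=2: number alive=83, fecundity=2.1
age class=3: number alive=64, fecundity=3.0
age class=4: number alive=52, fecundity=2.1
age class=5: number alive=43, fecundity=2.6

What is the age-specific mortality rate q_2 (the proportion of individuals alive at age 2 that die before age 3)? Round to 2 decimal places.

0.23

lx = nx/n0 = nx/120: 1, 0.79167…, 0.69167…, 0.53333…, 0.43333…, 0.35833…
q_2 = (l_2 − l_3) / l_2 = (0.691667… − 0.533333…) / 0.691667…
     = 0.158333… / 0.691667… = 0.228916… → 0.23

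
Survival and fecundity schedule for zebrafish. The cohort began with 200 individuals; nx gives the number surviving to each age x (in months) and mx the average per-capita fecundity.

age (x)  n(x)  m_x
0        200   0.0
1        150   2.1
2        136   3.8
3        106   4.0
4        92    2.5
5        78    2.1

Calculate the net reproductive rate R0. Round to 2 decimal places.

lx = nx/n0 = nx/200: 1, 0.75, 0.68, 0.53, 0.46, 0.39
lx·mx by age: 0, 1.575, 2.584, 2.12, 1.15, 0.819
R0 = Σ lx·mx = 8.248 → 8.25

8.25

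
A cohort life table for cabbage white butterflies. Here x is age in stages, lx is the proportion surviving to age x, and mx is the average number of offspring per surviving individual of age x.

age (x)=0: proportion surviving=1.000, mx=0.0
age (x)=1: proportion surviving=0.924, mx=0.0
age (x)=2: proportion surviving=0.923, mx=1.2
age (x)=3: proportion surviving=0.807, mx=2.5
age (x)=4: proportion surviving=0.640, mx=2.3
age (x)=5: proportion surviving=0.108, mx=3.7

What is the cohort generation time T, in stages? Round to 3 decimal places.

3.233

lx·mx: 0, 0, 1.1076, 2.0175, 1.472, 0.3996 → R0 = 4.9967
x·lx·mx: 0, 0, 2.2152, 6.0525, 5.888, 1.998 → Σ = 16.1537
T = 16.1537 / 4.9967 = 3.232874… → 3.233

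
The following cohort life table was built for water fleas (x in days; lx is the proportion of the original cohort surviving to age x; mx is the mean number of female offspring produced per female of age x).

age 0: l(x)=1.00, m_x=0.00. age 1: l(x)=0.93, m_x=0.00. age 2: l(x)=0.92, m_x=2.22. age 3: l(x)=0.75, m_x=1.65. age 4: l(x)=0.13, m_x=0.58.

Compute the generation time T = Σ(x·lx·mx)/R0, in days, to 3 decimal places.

2.414

lx·mx: 0, 0, 2.0424, 1.2375, 0.0754 → R0 = 3.3553
x·lx·mx: 0, 0, 4.0848, 3.7125, 0.3016 → Σ = 8.0989
T = 8.0989 / 3.3553 = 2.413763… → 2.414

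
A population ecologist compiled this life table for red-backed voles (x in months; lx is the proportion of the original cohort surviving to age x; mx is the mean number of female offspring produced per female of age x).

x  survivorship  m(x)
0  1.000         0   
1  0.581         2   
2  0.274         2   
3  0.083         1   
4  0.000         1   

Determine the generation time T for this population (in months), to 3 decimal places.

lx·mx: 0, 1.162, 0.548, 0.083, 0 → R0 = 1.793
x·lx·mx: 0, 1.162, 1.096, 0.249, 0 → Σ = 2.507
T = 2.507 / 1.793 = 1.398215… → 1.398

1.398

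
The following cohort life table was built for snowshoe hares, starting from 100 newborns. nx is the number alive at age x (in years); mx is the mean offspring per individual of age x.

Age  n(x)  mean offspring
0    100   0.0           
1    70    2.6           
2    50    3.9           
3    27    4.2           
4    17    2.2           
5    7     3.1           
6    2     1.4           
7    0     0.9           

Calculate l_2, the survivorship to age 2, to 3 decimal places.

l_2 = n_2/n_0 = 50/100 = 0.5 → 0.500

0.500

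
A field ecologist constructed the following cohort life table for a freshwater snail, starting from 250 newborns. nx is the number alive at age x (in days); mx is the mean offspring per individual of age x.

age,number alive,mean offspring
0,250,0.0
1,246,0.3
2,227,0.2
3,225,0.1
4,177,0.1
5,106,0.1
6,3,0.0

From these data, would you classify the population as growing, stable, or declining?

declining

lx = nx/n0 = nx/250: 1, 0.984, 0.908, 0.9, 0.708, 0.424, 0.012
R0 = Σ lx·mx = 0 + 0.2952 + 0.1816 + 0.09 + 0.0708 + 0.0424 + 0 = 0.68
R0 < 1, so the population is declining.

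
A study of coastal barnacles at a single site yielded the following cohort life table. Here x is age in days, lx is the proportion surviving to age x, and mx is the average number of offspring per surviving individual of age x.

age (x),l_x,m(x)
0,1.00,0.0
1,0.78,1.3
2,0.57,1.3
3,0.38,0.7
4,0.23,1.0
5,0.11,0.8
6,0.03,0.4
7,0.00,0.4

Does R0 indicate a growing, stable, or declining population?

growing

R0 = Σ lx·mx = 0 + 1.014 + 0.741 + 0.266 + 0.23 + 0.088 + 0.012 + 0 = 2.351
R0 > 1, so the population is growing.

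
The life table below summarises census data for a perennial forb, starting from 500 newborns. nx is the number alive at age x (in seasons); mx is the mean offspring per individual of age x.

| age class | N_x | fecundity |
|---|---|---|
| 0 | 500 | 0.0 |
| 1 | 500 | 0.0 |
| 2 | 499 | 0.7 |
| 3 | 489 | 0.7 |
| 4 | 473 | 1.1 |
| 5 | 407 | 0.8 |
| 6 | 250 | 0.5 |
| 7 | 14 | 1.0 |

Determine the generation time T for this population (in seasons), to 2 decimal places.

3.75

lx = nx/n0 = nx/500: 1, 1, 0.998, 0.978, 0.946, 0.814, 0.5, 0.028
lx·mx: 0, 0, 0.6986, 0.6846, 1.0406, 0.6512, 0.25, 0.028 → R0 = 3.353
x·lx·mx: 0, 0, 1.3972, 2.0538, 4.1624, 3.256, 1.5, 0.196 → Σ = 12.5654
T = 12.5654 / 3.353 = 3.74751… → 3.75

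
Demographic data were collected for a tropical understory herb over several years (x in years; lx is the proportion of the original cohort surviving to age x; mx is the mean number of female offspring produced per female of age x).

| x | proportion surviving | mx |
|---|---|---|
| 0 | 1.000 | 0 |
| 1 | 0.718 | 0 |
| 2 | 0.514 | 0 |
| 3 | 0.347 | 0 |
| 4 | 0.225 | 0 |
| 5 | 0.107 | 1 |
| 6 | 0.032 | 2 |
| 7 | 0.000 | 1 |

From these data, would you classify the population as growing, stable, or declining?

R0 = Σ lx·mx = 0 + 0 + 0 + 0 + 0 + 0.107 + 0.064 + 0 = 0.171
R0 < 1, so the population is declining.

declining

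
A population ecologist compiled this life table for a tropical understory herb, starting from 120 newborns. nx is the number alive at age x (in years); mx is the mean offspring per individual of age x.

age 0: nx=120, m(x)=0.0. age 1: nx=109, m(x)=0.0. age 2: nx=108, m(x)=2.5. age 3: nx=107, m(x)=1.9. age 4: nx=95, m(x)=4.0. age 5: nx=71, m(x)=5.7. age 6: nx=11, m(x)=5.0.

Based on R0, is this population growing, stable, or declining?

growing

lx = nx/n0 = nx/120: 1, 0.90833…, 0.9, 0.89167…, 0.79167…, 0.59167…, 0.09167…
R0 = Σ lx·mx = 0 + 0 + 2.25 + 1.694167… + 3.166667… + 3.3725… + 0.458333… = 10.941667…
R0 > 1, so the population is growing.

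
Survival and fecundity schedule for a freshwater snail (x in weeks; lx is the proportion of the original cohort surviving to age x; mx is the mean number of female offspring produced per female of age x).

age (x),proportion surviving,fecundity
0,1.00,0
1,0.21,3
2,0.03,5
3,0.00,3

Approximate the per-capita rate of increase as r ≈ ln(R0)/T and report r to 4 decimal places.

-0.2084

R0 = Σ lx·mx = 0 + 0.63 + 0.15 + 0 = 0.78
Σ x·lx·mx = 0.93; T = 0.93/0.78 = 1.19231…
r ≈ ln(R0)/T = ln(0.78)/1.19231… = -0.208387… → -0.2084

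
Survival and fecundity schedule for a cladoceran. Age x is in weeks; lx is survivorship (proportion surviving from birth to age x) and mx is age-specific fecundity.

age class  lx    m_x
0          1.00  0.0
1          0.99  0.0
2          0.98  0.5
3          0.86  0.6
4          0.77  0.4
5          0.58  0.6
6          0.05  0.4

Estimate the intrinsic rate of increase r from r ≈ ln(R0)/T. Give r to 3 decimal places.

0.156

R0 = Σ lx·mx = 0 + 0 + 0.49 + 0.516 + 0.308 + 0.348 + 0.02 = 1.682
Σ x·lx·mx = 5.62; T = 5.62/1.682 = 3.34126…
r ≈ ln(R0)/T = ln(1.682)/3.34126… = 0.15562… → 0.156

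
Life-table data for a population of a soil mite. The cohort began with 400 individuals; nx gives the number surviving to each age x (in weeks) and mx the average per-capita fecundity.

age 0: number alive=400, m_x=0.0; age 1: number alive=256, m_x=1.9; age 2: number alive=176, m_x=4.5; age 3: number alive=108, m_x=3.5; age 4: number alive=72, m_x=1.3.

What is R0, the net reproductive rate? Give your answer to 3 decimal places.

lx = nx/n0 = nx/400: 1, 0.64, 0.44, 0.27, 0.18
lx·mx by age: 0, 1.216, 1.98, 0.945, 0.234
R0 = Σ lx·mx = 4.375 → 4.375

4.375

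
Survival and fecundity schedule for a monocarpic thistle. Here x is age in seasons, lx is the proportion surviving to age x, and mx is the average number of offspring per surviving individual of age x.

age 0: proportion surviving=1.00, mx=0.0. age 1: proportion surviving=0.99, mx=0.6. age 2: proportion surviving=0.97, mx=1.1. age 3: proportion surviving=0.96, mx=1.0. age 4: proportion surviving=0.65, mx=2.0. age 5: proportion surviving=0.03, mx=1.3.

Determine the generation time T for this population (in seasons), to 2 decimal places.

2.78

lx·mx: 0, 0.594, 1.067, 0.96, 1.3, 0.039 → R0 = 3.96
x·lx·mx: 0, 0.594, 2.134, 2.88, 5.2, 0.195 → Σ = 11.003
T = 11.003 / 3.96 = 2.778535… → 2.78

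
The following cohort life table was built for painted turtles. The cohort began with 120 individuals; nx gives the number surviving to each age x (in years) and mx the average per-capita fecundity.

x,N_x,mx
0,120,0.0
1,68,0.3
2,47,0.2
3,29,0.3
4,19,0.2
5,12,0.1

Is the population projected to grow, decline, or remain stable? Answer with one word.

declining

lx = nx/n0 = nx/120: 1, 0.56667…, 0.39167…, 0.24167…, 0.15833…, 0.1
R0 = Σ lx·mx = 0 + 0.17… + 0.078333… + 0.0725… + 0.031667… + 0.01 = 0.3625…
R0 < 1, so the population is declining.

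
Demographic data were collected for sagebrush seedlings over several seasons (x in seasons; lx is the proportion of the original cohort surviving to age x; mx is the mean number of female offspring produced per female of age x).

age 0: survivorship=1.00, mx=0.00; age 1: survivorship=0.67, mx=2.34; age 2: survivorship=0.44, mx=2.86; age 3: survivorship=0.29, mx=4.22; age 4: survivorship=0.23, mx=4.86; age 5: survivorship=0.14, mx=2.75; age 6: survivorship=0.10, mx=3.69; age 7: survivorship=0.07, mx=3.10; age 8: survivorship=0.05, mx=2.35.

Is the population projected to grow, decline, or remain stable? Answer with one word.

R0 = Σ lx·mx = 0 + 1.5678 + 1.2584 + 1.2238 + 1.1178 + 0.385 + 0.369 + 0.217 + 0.1175 = 6.2563
R0 > 1, so the population is growing.

growing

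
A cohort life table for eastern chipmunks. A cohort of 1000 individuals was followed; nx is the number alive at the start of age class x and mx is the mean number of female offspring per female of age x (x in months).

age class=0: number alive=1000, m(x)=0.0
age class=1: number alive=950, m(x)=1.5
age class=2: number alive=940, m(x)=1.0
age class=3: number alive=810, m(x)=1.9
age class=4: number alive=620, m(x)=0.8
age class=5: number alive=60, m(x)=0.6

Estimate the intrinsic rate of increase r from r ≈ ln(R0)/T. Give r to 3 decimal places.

lx = nx/n0 = nx/1000: 1, 0.95, 0.94, 0.81, 0.62, 0.06
R0 = Σ lx·mx = 0 + 1.425 + 0.94 + 1.539 + 0.496 + 0.036 = 4.436
Σ x·lx·mx = 10.086; T = 10.086/4.436 = 2.27367…
r ≈ ln(R0)/T = ln(4.436)/2.27367… = 0.65522… → 0.655

0.655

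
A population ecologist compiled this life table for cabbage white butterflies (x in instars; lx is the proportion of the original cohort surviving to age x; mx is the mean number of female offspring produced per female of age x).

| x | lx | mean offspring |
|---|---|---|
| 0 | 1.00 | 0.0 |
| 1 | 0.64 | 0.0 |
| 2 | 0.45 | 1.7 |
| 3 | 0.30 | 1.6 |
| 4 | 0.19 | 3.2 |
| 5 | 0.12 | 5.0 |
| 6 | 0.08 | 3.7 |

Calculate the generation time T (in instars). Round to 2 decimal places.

lx·mx: 0, 0, 0.765, 0.48, 0.608, 0.6, 0.296 → R0 = 2.749
x·lx·mx: 0, 0, 1.53, 1.44, 2.432, 3, 1.776 → Σ = 10.178
T = 10.178 / 2.749 = 3.702437… → 3.70

3.70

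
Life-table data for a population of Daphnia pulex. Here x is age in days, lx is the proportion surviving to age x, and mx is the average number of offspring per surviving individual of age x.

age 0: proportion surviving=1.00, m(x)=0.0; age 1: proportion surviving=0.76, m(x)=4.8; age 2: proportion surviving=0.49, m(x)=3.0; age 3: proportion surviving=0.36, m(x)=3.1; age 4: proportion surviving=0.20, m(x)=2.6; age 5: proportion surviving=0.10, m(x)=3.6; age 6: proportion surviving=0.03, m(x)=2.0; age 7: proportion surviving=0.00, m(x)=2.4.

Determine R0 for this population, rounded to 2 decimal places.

lx·mx by age: 0, 3.648, 1.47, 1.116, 0.52, 0.36, 0.06, 0
R0 = Σ lx·mx = 7.174 → 7.17

7.17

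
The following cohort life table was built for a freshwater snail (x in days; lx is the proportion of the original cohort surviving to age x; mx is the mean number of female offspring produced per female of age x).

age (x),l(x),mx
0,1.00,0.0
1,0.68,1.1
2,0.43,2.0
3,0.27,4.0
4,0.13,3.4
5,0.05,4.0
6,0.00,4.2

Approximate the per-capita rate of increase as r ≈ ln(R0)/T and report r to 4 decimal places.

0.4726

R0 = Σ lx·mx = 0 + 0.748 + 0.86 + 1.08 + 0.442 + 0.2 + 0 = 3.33
Σ x·lx·mx = 8.476; T = 8.476/3.33 = 2.54535…
r ≈ ln(R0)/T = ln(3.33)/2.54535… = 0.472617… → 0.4726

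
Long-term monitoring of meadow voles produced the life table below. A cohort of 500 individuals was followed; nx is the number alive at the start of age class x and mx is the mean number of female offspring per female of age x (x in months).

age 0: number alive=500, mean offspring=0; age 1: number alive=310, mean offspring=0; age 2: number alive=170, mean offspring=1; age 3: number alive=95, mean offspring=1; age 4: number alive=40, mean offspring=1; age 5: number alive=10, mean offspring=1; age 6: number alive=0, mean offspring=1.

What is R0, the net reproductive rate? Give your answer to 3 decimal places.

0.630

lx = nx/n0 = nx/500: 1, 0.62, 0.34, 0.19, 0.08, 0.02, 0
lx·mx by age: 0, 0, 0.34, 0.19, 0.08, 0.02, 0
R0 = Σ lx·mx = 0.63 → 0.630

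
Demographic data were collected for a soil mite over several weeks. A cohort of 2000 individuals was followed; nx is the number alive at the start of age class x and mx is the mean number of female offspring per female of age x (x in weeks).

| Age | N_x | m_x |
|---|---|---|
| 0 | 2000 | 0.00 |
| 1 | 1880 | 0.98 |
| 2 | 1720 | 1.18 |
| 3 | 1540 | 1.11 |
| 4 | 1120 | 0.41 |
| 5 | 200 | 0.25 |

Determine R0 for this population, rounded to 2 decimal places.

lx = nx/n0 = nx/2000: 1, 0.94, 0.86, 0.77, 0.56, 0.1
lx·mx by age: 0, 0.9212, 1.0148, 0.8547, 0.2296, 0.025
R0 = Σ lx·mx = 3.0453 → 3.05

3.05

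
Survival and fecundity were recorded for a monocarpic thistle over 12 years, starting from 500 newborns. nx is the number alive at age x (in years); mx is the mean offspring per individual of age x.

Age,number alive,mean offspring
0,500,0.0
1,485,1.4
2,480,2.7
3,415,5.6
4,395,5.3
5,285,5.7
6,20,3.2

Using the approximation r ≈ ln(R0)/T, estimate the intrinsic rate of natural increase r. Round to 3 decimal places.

lx = nx/n0 = nx/500: 1, 0.97, 0.96, 0.83, 0.79, 0.57, 0.04
R0 = Σ lx·mx = 0 + 1.358 + 2.592 + 4.648 + 4.187 + 3.249 + 0.128 = 16.162
Σ x·lx·mx = 54.247; T = 54.247/16.162 = 3.35645…
r ≈ ln(R0)/T = ln(16.162)/3.35645… = 0.82905… → 0.829

0.829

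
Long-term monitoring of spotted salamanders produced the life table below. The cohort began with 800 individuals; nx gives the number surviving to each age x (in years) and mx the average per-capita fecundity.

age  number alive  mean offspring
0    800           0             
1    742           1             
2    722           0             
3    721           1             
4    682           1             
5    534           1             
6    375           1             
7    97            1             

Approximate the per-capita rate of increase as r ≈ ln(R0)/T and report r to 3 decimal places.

0.385

lx = nx/n0 = nx/800: 1, 0.9275, 0.9025, 0.90125, 0.8525, 0.6675, 0.46875, 0.12125
R0 = Σ lx·mx = 0 + 0.9275 + 0 + 0.90125 + 0.8525 + 0.6675 + 0.46875 + 0.12125 = 3.93875
Σ x·lx·mx = 14.04; T = 14.04/3.93875 = 3.56458…
r ≈ ln(R0)/T = ln(3.93875)/3.56458… = 0.38458… → 0.385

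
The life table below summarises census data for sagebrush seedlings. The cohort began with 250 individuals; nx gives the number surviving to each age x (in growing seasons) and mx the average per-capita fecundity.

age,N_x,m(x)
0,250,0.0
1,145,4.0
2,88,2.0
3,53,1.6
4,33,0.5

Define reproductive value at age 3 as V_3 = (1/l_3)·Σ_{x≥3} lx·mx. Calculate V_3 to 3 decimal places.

1.911

lx = nx/n0 = nx/250: 1, 0.58, 0.352, 0.212, 0.132
lx·mx for x ≥ 3: 0.3392, 0.066 → sum = 0.4052
V_3 = 0.4052 / l_3 = 0.4052 / 0.212 = 1.911321… → 1.911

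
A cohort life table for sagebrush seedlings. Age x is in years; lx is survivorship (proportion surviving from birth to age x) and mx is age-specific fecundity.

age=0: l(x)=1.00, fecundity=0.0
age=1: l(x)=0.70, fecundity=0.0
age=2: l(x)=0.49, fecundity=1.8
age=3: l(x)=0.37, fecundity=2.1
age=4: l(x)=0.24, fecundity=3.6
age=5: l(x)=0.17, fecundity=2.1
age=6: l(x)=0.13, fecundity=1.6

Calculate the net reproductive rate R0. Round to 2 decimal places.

lx·mx by age: 0, 0, 0.882, 0.777, 0.864, 0.357, 0.208
R0 = Σ lx·mx = 3.088 → 3.09

3.09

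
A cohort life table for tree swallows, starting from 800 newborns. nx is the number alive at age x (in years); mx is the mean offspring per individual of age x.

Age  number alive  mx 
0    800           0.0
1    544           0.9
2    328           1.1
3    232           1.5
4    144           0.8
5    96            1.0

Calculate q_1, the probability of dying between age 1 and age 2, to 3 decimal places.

lx = nx/n0 = nx/800: 1, 0.68, 0.41, 0.29, 0.18, 0.12
q_1 = (l_1 − l_2) / l_1 = (0.68 − 0.41) / 0.68
     = 0.27 / 0.68 = 0.397059… → 0.397

0.397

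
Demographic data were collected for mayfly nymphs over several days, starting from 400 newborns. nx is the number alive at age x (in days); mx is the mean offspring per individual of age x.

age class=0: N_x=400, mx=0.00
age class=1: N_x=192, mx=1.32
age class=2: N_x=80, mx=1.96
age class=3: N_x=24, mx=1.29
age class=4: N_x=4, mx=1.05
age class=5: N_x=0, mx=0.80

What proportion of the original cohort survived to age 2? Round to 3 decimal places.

l_2 = n_2/n_0 = 80/400 = 0.2 → 0.200

0.200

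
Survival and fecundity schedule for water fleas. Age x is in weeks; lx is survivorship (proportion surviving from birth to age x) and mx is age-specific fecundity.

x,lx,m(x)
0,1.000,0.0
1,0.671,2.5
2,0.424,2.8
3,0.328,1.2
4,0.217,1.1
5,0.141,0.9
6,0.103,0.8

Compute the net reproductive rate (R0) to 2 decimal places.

3.71

lx·mx by age: 0, 1.6775, 1.1872, 0.3936, 0.2387, 0.1269, 0.0824
R0 = Σ lx·mx = 3.7063 → 3.71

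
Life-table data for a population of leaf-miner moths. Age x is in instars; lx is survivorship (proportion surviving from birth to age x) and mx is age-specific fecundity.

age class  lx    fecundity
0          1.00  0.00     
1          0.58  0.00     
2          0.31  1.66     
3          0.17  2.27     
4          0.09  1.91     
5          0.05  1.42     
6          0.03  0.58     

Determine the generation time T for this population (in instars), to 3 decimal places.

2.872

lx·mx: 0, 0, 0.5146, 0.3859, 0.1719, 0.071, 0.0174 → R0 = 1.1608
x·lx·mx: 0, 0, 1.0292, 1.1577, 0.6876, 0.355, 0.1044 → Σ = 3.3339
T = 3.3339 / 1.1608 = 2.872071… → 2.872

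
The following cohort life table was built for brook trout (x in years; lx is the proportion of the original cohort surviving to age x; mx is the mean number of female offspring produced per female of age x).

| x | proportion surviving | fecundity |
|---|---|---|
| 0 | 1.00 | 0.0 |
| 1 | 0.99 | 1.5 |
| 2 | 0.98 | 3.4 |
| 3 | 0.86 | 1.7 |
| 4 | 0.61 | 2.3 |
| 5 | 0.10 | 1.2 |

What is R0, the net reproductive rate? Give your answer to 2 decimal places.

lx·mx by age: 0, 1.485, 3.332, 1.462, 1.403, 0.12
R0 = Σ lx·mx = 7.802 → 7.80

7.80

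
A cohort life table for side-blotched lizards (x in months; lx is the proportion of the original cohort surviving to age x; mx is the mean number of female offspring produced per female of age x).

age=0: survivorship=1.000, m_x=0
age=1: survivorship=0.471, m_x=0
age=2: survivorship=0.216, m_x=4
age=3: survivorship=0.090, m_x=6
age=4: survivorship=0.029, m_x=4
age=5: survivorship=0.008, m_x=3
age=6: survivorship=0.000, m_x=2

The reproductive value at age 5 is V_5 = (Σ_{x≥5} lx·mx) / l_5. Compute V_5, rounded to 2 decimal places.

lx·mx for x ≥ 5: 0.024, 0 → sum = 0.024
V_5 = 0.024 / l_5 = 0.024 / 0.008 = 3 → 3.00

3.00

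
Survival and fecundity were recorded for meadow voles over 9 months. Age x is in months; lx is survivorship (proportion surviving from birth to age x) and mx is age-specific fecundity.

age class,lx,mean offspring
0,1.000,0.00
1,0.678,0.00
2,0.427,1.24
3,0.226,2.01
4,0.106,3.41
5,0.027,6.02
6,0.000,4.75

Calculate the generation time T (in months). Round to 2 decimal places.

lx·mx: 0, 0, 0.52948, 0.45426, 0.36146, 0.16254, 0 → R0 = 1.50774
x·lx·mx: 0, 0, 1.05896, 1.36278, 1.44584, 0.8127, 0 → Σ = 4.68028
T = 4.68028 / 1.50774 = 3.104169… → 3.10

3.10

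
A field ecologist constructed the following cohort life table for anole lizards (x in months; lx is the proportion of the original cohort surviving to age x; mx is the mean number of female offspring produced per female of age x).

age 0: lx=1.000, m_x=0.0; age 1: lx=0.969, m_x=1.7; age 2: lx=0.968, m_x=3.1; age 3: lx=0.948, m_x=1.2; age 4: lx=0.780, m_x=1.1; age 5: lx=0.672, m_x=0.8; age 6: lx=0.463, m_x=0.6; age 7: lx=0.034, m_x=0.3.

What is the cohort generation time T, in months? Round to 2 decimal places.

lx·mx: 0, 1.6473, 3.0008, 1.1376, 0.858, 0.5376, 0.2778, 0.0102 → R0 = 7.4693
x·lx·mx: 0, 1.6473, 6.0016, 3.4128, 3.432, 2.688, 1.6668, 0.0714 → Σ = 18.9199
T = 18.9199 / 7.4693 = 2.533022… → 2.53

2.53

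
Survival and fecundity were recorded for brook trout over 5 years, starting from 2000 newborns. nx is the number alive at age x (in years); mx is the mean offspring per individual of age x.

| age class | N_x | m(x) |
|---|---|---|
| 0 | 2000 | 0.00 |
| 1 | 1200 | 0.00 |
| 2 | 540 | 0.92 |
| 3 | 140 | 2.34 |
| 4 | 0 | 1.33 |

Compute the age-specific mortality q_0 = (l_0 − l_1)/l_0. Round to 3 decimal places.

lx = nx/n0 = nx/2000: 1, 0.6, 0.27, 0.07, 0
q_0 = (l_0 − l_1) / l_0 = (1 − 0.6) / 1
     = 0.4 / 1 = 0.4 → 0.400

0.400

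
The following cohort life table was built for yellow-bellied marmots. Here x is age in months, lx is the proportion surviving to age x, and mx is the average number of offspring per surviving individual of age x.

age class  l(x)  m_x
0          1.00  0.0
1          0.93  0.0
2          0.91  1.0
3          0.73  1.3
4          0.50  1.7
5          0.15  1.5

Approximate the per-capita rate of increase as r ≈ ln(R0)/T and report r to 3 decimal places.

0.344

R0 = Σ lx·mx = 0 + 0 + 0.91 + 0.949 + 0.85 + 0.225 = 2.934
Σ x·lx·mx = 9.192; T = 9.192/2.934 = 3.13292…
r ≈ ln(R0)/T = ln(2.934)/3.13292… = 0.34357… → 0.344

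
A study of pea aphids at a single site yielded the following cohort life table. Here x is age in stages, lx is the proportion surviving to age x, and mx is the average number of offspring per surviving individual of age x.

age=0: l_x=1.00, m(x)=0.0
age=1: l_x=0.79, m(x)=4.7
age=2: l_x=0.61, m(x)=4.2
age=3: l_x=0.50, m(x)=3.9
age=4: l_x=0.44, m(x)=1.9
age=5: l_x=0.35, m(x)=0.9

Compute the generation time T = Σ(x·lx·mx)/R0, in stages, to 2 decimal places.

2.09

lx·mx: 0, 3.713, 2.562, 1.95, 0.836, 0.315 → R0 = 9.376
x·lx·mx: 0, 3.713, 5.124, 5.85, 3.344, 1.575 → Σ = 19.606
T = 19.606 / 9.376 = 2.091084… → 2.09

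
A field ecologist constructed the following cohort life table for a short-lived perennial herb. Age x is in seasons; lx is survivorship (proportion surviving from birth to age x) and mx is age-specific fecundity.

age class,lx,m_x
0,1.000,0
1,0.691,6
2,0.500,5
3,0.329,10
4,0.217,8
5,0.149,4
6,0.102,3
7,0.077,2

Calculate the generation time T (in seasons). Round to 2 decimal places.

lx·mx: 0, 4.146, 2.5, 3.29, 1.736, 0.596, 0.306, 0.154 → R0 = 12.728
x·lx·mx: 0, 4.146, 5, 9.87, 6.944, 2.98, 1.836, 1.078 → Σ = 31.854
T = 31.854 / 12.728 = 2.502671… → 2.50

2.50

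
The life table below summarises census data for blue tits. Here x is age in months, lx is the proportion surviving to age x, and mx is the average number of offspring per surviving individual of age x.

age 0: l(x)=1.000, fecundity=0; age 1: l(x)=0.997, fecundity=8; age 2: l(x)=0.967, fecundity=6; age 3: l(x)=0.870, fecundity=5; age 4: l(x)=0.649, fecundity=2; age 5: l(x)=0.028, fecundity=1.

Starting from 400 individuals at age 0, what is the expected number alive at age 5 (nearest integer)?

Expected survivors = N0 · l_5 = 400 × 0.028 = 11.2 → 11

11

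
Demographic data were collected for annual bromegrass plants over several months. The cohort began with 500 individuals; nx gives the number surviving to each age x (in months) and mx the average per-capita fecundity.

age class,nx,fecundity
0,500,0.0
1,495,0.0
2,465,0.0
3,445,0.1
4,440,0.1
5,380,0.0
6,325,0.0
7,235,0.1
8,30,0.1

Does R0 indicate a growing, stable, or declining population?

declining

lx = nx/n0 = nx/500: 1, 0.99, 0.93, 0.89, 0.88, 0.76, 0.65, 0.47, 0.06
R0 = Σ lx·mx = 0 + 0 + 0 + 0.089 + 0.088 + 0 + 0 + 0.047 + 0.006 = 0.23
R0 < 1, so the population is declining.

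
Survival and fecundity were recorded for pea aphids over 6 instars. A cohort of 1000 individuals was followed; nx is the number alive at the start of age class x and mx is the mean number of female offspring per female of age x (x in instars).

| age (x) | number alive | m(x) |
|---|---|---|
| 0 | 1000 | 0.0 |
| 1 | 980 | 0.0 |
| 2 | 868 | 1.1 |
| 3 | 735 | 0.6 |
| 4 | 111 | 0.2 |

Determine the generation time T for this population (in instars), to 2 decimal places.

2.34

lx = nx/n0 = nx/1000: 1, 0.98, 0.868, 0.735, 0.111
lx·mx: 0, 0, 0.9548, 0.441, 0.0222 → R0 = 1.418
x·lx·mx: 0, 0, 1.9096, 1.323, 0.0888 → Σ = 3.3214
T = 3.3214 / 1.418 = 2.342313… → 2.34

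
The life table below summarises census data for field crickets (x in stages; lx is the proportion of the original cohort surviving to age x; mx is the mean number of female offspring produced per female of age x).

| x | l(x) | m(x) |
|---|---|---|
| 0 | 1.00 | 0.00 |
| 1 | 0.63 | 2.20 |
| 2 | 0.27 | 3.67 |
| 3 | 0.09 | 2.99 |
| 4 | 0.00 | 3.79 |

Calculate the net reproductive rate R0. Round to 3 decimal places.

2.646

lx·mx by age: 0, 1.386, 0.9909, 0.2691, 0
R0 = Σ lx·mx = 2.646 → 2.646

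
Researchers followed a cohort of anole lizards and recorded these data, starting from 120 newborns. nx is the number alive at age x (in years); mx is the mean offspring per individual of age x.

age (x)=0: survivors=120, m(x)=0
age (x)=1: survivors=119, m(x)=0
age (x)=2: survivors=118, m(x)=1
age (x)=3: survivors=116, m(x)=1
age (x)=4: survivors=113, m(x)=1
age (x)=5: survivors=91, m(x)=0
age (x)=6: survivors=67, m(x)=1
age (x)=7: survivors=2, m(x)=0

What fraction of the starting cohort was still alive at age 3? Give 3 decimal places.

l_3 = n_3/n_0 = 116/120 = 0.966667… → 0.967

0.967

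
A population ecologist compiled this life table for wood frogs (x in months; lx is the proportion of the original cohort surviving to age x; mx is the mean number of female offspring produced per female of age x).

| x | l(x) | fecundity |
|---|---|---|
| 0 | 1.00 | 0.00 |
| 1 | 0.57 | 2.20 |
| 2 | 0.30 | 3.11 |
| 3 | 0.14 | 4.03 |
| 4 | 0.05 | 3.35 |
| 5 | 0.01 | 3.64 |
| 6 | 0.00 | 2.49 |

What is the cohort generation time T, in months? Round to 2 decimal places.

1.92

lx·mx: 0, 1.254, 0.933, 0.5642, 0.1675, 0.0364, 0 → R0 = 2.9551
x·lx·mx: 0, 1.254, 1.866, 1.6926, 0.67, 0.182, 0 → Σ = 5.6646
T = 5.6646 / 2.9551 = 1.916889… → 1.92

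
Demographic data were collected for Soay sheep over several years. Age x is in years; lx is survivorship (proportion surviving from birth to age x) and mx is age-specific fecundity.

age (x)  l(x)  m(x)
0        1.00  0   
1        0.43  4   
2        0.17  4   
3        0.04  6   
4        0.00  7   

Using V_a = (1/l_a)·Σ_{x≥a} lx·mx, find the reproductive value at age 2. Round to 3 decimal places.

lx·mx for x ≥ 2: 0.68, 0.24, 0 → sum = 0.92
V_2 = 0.92 / l_2 = 0.92 / 0.17 = 5.411765… → 5.412

5.412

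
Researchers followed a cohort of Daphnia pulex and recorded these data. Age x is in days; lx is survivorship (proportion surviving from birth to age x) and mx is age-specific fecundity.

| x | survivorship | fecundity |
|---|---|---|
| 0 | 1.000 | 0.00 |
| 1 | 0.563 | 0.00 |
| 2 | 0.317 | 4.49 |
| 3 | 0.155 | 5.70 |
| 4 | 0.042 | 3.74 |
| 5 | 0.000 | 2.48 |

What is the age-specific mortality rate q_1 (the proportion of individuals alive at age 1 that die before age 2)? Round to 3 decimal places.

0.437

q_1 = (l_1 − l_2) / l_1 = (0.563 − 0.317) / 0.563
     = 0.246 / 0.563 = 0.436945… → 0.437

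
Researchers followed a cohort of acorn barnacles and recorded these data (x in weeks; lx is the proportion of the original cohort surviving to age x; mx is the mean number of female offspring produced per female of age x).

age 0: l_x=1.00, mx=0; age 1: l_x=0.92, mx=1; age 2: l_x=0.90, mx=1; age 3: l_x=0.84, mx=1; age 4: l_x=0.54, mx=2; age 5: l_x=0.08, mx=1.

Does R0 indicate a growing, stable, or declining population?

growing

R0 = Σ lx·mx = 0 + 0.92 + 0.9 + 0.84 + 1.08 + 0.08 = 3.82
R0 > 1, so the population is growing.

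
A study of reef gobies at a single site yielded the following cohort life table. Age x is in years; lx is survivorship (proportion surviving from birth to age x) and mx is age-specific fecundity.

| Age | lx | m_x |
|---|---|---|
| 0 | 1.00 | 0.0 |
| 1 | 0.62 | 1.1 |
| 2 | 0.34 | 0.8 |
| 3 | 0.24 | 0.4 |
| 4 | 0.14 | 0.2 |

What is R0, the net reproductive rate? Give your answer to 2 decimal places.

lx·mx by age: 0, 0.682, 0.272, 0.096, 0.028
R0 = Σ lx·mx = 1.078 → 1.08

1.08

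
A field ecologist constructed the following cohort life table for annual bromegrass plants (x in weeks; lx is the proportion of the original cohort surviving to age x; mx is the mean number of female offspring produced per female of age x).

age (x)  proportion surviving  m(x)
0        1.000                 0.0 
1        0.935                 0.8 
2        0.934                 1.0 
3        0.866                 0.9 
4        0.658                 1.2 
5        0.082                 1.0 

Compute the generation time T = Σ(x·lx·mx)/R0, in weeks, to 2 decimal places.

2.56

lx·mx: 0, 0.748, 0.934, 0.7794, 0.7896, 0.082 → R0 = 3.333
x·lx·mx: 0, 0.748, 1.868, 2.3382, 3.1584, 0.41 → Σ = 8.5226
T = 8.5226 / 3.333 = 2.557036… → 2.56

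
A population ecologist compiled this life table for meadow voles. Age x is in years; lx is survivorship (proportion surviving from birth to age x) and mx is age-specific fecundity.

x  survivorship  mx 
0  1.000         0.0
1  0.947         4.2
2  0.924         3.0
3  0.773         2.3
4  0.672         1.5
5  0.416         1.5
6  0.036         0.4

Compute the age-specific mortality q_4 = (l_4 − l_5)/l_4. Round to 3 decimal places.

0.381

q_4 = (l_4 − l_5) / l_4 = (0.672 − 0.416) / 0.672
     = 0.256 / 0.672 = 0.380952… → 0.381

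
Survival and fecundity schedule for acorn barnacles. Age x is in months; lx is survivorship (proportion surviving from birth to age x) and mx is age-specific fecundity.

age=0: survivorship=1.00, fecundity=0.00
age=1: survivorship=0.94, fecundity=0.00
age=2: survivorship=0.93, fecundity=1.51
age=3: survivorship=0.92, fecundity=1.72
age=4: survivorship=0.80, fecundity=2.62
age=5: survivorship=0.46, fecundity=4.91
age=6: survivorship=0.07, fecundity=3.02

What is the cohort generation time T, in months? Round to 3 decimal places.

3.774

lx·mx: 0, 0, 1.4043, 1.5824, 2.096, 2.2586, 0.2114 → R0 = 7.5527
x·lx·mx: 0, 0, 2.8086, 4.7472, 8.384, 11.293, 1.2684 → Σ = 28.5012
T = 28.5012 / 7.5527 = 3.773644… → 3.774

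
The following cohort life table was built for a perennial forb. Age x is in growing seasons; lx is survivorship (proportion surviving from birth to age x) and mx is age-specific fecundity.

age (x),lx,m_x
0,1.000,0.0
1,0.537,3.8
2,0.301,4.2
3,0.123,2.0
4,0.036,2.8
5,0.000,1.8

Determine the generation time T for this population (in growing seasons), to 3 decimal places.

1.564

lx·mx: 0, 2.0406, 1.2642, 0.246, 0.1008, 0 → R0 = 3.6516
x·lx·mx: 0, 2.0406, 2.5284, 0.738, 0.4032, 0 → Σ = 5.7102
T = 5.7102 / 3.6516 = 1.563753… → 1.564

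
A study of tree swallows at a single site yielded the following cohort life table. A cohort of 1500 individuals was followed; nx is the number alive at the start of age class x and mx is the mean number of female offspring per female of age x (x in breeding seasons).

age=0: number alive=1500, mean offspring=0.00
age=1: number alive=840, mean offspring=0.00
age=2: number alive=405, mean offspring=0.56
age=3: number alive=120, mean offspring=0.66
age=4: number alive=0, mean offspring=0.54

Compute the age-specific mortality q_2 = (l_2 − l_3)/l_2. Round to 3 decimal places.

0.704

lx = nx/n0 = nx/1500: 1, 0.56, 0.27, 0.08, 0
q_2 = (l_2 − l_3) / l_2 = (0.27 − 0.08) / 0.27
     = 0.19 / 0.27 = 0.703704… → 0.704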